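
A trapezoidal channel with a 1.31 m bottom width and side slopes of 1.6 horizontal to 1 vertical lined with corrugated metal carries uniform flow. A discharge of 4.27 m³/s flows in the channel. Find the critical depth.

y_c = 0.757 m

At critical depth, Q² T / (g A³) = 1, i.e. A³/T = Q²/g = 4.27²/9.81 = 1.859.
At y = 0.893 m: A³/T = 3.51 — high.
At y = 0.554 m: A³/T = 0.5844 — low.
At y = 0.757 m: A³/T = 1.863 — matches.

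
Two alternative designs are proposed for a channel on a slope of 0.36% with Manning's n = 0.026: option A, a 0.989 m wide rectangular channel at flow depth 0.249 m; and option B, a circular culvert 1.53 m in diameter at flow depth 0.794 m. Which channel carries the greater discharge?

channel B

Channel A: Flow area A = b·y = 0.989 × 0.249 = 0.2463 m². Wetted perimeter P = b + 2y = 0.989 + 2×0.249 = 1.487 m. Hydraulic radius R = A/P = 0.2463/1.487 = 0.1656 m. Q_A = (1/0.026)·0.2463·0.1656^(2/3)·√0.0036 = 0.1714 m³/s.
Channel B: For a circular section of diameter D = 1.53 m at depth y = 0.794 m, the central angle is θ = 2 arccos(1 − 2y/D) = 3.217 rad. Then A = (D²/8)(θ − sin θ) = 0.9636 m² and P = Dθ/2 = 2.461 m. Hydraulic radius R = A/P = 0.9636/2.461 = 0.3915 m. Q_B = (1/0.026)·0.9636·0.3915^(2/3)·√0.0036 = 1.19 m³/s.
Q_A = 0.1714 m³/s vs Q_B = 1.19 m³/s, so channel B carries more.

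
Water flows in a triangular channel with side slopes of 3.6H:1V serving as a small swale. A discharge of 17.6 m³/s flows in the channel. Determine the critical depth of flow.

y_c = 1.37 m

At critical depth, Q² T / (g A³) = 1, i.e. A³/T = Q²/g = 17.6²/9.81 = 31.58.
At y = 1.58 m: A³/T = 63.81 — too large.
At y = 1.22 m: A³/T = 17.51 — too small.
At y = 1.37 m: A³/T = 31.27 — ≈ 31.58.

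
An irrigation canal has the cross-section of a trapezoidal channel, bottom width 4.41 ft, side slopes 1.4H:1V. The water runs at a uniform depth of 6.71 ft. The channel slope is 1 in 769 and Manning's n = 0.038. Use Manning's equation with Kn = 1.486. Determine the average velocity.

V = 3.17 ft/s

With bottom width b = 4.41 ft and side slope z = 1.4: A = (b + zy)y = (4.41 + 1.4×6.71)×6.71 = 92.62 ft²; P = b + 2y√(1+z²) = 4.41 + 2×6.71×1.72 = 27.5 ft.
Hydraulic radius R = A/P = 92.62/27.5 = 3.368 ft.
From Manning's equation, V = (1.486/n) R^(2/3) S^(1/2) = (1.486/0.038) × 3.368^(2/3) × 0.0013^(1/2) = 3.17 ft/s.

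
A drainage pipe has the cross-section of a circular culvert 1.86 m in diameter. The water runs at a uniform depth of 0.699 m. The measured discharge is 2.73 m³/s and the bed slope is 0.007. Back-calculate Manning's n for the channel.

n = 0.015

For a circular section of diameter D = 1.86 m at depth y = 0.699 m, the central angle is θ = 2 arccos(1 − 2y/D) = 2.64 rad. Then A = (D²/8)(θ − sin θ) = 0.9334 m² and P = Dθ/2 = 2.455 m.
Hydraulic radius R = A/P = 0.9334/2.455 = 0.3802 m.
Rearranging Manning's equation: n = (1/Q) A R^(2/3) S^(1/2) = (1/2.73) × 0.9334 × 0.3802^(2/3) × √0.007 = 0.015.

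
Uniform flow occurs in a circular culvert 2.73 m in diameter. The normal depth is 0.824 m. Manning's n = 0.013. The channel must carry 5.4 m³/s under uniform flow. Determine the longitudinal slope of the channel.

S = 0.0061

For a circular section of diameter D = 2.73 m at depth y = 0.824 m, the central angle is θ = 2 arccos(1 − 2y/D) = 2.327 rad. Then A = (D²/8)(θ − sin θ) = 1.489 m² and P = Dθ/2 = 3.176 m.
Hydraulic radius R = A/P = 1.489/3.176 = 0.469 m.
From Manning's equation, S = [nQ / (1 A R^(2/3))]² = [0.013 × 5.4 / (1 × 1.489 × 0.469^(2/3))]² = 0.0061.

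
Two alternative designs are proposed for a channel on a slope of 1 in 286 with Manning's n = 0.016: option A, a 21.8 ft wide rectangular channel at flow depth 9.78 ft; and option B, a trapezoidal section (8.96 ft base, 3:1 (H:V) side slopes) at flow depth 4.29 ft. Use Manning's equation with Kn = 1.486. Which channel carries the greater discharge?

channel A

Channel A: Flow area A = b·y = 21.8 × 9.78 = 213.2 ft². Wetted perimeter P = b + 2y = 21.8 + 2×9.78 = 41.36 ft. Hydraulic radius R = A/P = 213.2/41.36 = 5.155 ft. Q_A = (1.486/0.016)·213.2·5.155^(2/3)·√0.003497 = 3494 ft³/s.
Channel B: With bottom width b = 8.96 ft and side slope z = 3: A = (b + zy)y = (8.96 + 3×4.29)×4.29 = 93.65 ft²; P = b + 2y√(1+z²) = 8.96 + 2×4.29×3.162 = 36.09 ft. Hydraulic radius R = A/P = 93.65/36.09 = 2.595 ft. Q_B = (1.486/0.016)·93.65·2.595^(2/3)·√0.003497 = 971.2 ft³/s.
Q_A = 3494 ft³/s vs Q_B = 971.2 ft³/s, so channel A carries more.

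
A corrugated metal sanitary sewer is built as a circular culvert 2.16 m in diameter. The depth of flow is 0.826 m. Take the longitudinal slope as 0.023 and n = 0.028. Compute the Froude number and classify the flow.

For a circular section of diameter D = 2.16 m at depth y = 0.826 m, the central angle is θ = 2 arccos(1 − 2y/D) = 2.667 rad. Then A = (D²/8)(θ − sin θ) = 1.289 m² and P = Dθ/2 = 2.88 m.
Hydraulic radius R = A/P = 1.289/2.88 = 0.4474 m.
V = (1/n) R^(2/3) √S = (1/0.028) × 0.4474^(2/3) × √0.023 = 3.168 m/s. Hydraulic depth D_h = A/T = 1.289/2.099 = 0.6138 m.
Froude number Fr = V/√(g·D_h) = 3.168/√(9.81×0.6138) = 1.29, which is greater than 1, so the flow is supercritical.

supercritical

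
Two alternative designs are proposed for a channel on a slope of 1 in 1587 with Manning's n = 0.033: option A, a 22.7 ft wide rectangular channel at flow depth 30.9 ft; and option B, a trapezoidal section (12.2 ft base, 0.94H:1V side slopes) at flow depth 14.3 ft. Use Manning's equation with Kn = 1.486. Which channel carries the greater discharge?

channel A

Channel A: Flow area A = b·y = 22.7 × 30.9 = 701.4 ft². Wetted perimeter P = b + 2y = 22.7 + 2×30.9 = 84.5 ft. Hydraulic radius R = A/P = 701.4/84.5 = 8.301 ft. Q_A = (1.486/0.033)·701.4·8.301^(2/3)·√0.0006301 = 3251 ft³/s.
Channel B: With bottom width b = 12.2 ft and side slope z = 0.94: A = (b + zy)y = (12.2 + 0.94×14.3)×14.3 = 366.7 ft²; P = b + 2y√(1+z²) = 12.2 + 2×14.3×1.372 = 51.45 ft. Hydraulic radius R = A/P = 366.7/51.45 = 7.127 ft. Q_B = (1.486/0.033)·366.7·7.127^(2/3)·√0.0006301 = 1535 ft³/s.
Q_A = 3251 ft³/s vs Q_B = 1535 ft³/s, so channel A carries more.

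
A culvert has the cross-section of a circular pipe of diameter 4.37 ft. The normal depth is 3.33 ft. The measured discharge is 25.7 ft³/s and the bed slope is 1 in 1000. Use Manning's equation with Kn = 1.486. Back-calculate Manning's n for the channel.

For a circular section of diameter D = 4.37 ft at depth y = 3.33 ft, the central angle is θ = 2 arccos(1 − 2y/D) = 4.245 rad. Then A = (D²/8)(θ − sin θ) = 12.26 ft² and P = Dθ/2 = 9.275 ft.
Hydraulic radius R = A/P = 12.26/9.275 = 1.322 ft.
Rearranging Manning's equation: n = (1.486/Q) A R^(2/3) S^(1/2) = (1.486/25.7) × 12.26 × 1.322^(2/3) × √0.001 = 0.027.

n = 0.027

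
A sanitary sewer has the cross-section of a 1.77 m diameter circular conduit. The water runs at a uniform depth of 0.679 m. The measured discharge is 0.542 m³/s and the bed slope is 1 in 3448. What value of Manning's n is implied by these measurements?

n = 0.014

For a circular section of diameter D = 1.77 m at depth y = 0.679 m, the central angle is θ = 2 arccos(1 − 2y/D) = 2.672 rad. Then A = (D²/8)(θ − sin θ) = 0.869 m² and P = Dθ/2 = 2.364 m.
Hydraulic radius R = A/P = 0.869/2.364 = 0.3675 m.
Rearranging Manning's equation: n = (1/Q) A R^(2/3) S^(1/2) = (1/0.542) × 0.869 × 0.3675^(2/3) × √0.00029 = 0.014.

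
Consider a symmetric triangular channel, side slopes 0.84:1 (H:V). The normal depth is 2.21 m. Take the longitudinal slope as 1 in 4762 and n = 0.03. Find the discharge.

Q = 1.58 m³/s

For a triangular section with side slope z = 0.84: A = zy² = 0.84×2.21² = 4.103 m²; P = 2y√(1+z²) = 2×2.21×1.306 = 5.772 m.
Hydraulic radius R = A/P = 4.103/5.772 = 0.7107 m.
Manning's equation: Q = (1/n) A R^(2/3) S^(1/2) = (1/0.03) × 4.103 × 0.7107^(2/3) × 0.00021^(1/2) = 1.58 m³/s.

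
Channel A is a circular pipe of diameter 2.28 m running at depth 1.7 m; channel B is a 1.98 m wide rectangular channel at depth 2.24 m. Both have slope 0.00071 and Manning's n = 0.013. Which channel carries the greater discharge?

channel B

Channel A: For a circular section of diameter D = 2.28 m at depth y = 1.7 m, the central angle is θ = 2 arccos(1 − 2y/D) = 4.169 rad. Then A = (D²/8)(θ − sin θ) = 3.265 m² and P = Dθ/2 = 4.752 m. Hydraulic radius R = A/P = 3.265/4.752 = 0.687 m. Q_A = (1/0.013)·3.265·0.687^(2/3)·√0.00071 = 5.21 m³/s.
Channel B: Flow area A = b·y = 1.98 × 2.24 = 4.435 m². Wetted perimeter P = b + 2y = 1.98 + 2×2.24 = 6.46 m. Hydraulic radius R = A/P = 4.435/6.46 = 0.6866 m. Q_B = (1/0.013)·4.435·0.6866^(2/3)·√0.00071 = 7.075 m³/s.
Q_A = 5.21 m³/s vs Q_B = 7.075 m³/s, so channel B carries more.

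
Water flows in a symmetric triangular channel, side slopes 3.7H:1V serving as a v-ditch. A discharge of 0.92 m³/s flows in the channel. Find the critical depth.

y_c = 0.417 m

At critical depth, Q² T / (g A³) = 1, i.e. A³/T = Q²/g = 0.92²/9.81 = 0.08628.
At y = 0.364 m: A³/T = 0.04374 — short.
At y = 0.53 m: A³/T = 0.2863 — over.
At y = 0.417 m: A³/T = 0.08631 — ≈ 0.08628.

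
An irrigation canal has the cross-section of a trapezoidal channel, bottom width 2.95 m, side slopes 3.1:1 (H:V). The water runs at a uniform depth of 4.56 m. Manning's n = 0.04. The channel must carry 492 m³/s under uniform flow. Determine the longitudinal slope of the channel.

S = 0.02

With bottom width b = 2.95 m and side slope z = 3.1: A = (b + zy)y = (2.95 + 3.1×4.56)×4.56 = 77.91 m²; P = b + 2y√(1+z²) = 2.95 + 2×4.56×3.257 = 32.66 m.
Hydraulic radius R = A/P = 77.91/32.66 = 2.386 m.
From Manning's equation, S = [nQ / (1 A R^(2/3))]² = [0.04 × 492 / (1 × 77.91 × 2.386^(2/3))]² = 0.02.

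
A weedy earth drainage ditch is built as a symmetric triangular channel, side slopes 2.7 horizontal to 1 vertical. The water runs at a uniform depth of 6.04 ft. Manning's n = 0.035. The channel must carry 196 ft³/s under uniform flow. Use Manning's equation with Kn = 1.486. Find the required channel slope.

S = 0.000548

For a triangular section with side slope z = 2.7: A = zy² = 2.7×6.04² = 98.5 ft²; P = 2y√(1+z²) = 2×6.04×2.879 = 34.78 ft.
Hydraulic radius R = A/P = 98.5/34.78 = 2.832 ft.
From Manning's equation, S = [nQ / (1.486 A R^(2/3))]² = [0.035 × 196 / (1.486 × 98.5 × 2.832^(2/3))]² = 0.000548.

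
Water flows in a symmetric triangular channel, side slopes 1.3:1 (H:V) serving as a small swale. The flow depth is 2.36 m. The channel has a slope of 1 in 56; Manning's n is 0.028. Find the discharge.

For a triangular section with side slope z = 1.3: A = zy² = 1.3×2.36² = 7.24 m²; P = 2y√(1+z²) = 2×2.36×1.64 = 7.741 m.
Hydraulic radius R = A/P = 7.24/7.741 = 0.9353 m.
Manning's equation: Q = (1/n) A R^(2/3) S^(1/2) = (1/0.028) × 7.24 × 0.9353^(2/3) × 0.01786^(1/2) = 33 m³/s.

Q = 33 m³/s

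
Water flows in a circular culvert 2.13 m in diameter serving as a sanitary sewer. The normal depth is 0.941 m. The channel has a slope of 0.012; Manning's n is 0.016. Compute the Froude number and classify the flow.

supercritical

For a circular section of diameter D = 2.13 m at depth y = 0.941 m, the central angle is θ = 2 arccos(1 − 2y/D) = 2.908 rad. Then A = (D²/8)(θ − sin θ) = 1.518 m² and P = Dθ/2 = 3.097 m.
Hydraulic radius R = A/P = 1.518/3.097 = 0.4902 m.
V = (1/n) R^(2/3) √S = (1/0.016) × 0.4902^(2/3) × √0.012 = 4.256 m/s. Hydraulic depth D_h = A/T = 1.518/2.116 = 0.7176 m.
Froude number Fr = V/√(g·D_h) = 4.256/√(9.81×0.7176) = 1.6, which is greater than 1, so the flow is supercritical.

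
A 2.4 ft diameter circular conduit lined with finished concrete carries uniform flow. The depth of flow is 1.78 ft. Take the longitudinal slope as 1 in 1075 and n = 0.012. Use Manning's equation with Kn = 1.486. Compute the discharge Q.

For a circular section of diameter D = 2.4 ft at depth y = 1.78 ft, the central angle is θ = 2 arccos(1 − 2y/D) = 4.151 rad. Then A = (D²/8)(θ − sin θ) = 3.598 ft² and P = Dθ/2 = 4.981 ft.
Hydraulic radius R = A/P = 3.598/4.981 = 0.7223 ft.
Manning's equation: Q = (1.486/n) A R^(2/3) S^(1/2) = (1.486/0.012) × 3.598 × 0.7223^(2/3) × 0.0009302^(1/2) = 10.9 ft³/s.

Q = 10.9 ft³/s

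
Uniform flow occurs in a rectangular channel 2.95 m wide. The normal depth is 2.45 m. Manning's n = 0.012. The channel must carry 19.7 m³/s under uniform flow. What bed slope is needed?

S = 0.00119

Flow area A = b·y = 2.95 × 2.45 = 7.228 m². Wetted perimeter P = b + 2y = 2.95 + 2×2.45 = 7.85 m.
Hydraulic radius R = A/P = 7.228/7.85 = 0.9207 m.
From Manning's equation, S = [nQ / (1 A R^(2/3))]² = [0.012 × 19.7 / (1 × 7.228 × 0.9207^(2/3))]² = 0.00119.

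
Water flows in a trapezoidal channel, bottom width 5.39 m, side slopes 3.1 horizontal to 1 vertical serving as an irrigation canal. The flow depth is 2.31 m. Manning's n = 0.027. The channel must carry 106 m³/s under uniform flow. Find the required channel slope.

With bottom width b = 5.39 m and side slope z = 3.1: A = (b + zy)y = (5.39 + 3.1×2.31)×2.31 = 28.99 m²; P = b + 2y√(1+z²) = 5.39 + 2×2.31×3.257 = 20.44 m.
Hydraulic radius R = A/P = 28.99/20.44 = 1.419 m.
From Manning's equation, S = [nQ / (1 A R^(2/3))]² = [0.027 × 106 / (1 × 28.99 × 1.419^(2/3))]² = 0.00611.

S = 0.00611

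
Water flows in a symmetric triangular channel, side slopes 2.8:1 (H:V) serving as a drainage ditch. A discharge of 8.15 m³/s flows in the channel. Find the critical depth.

At critical depth, Q² T / (g A³) = 1, i.e. A³/T = Q²/g = 8.15²/9.81 = 6.771.
At y = 0.941 m: A³/T = 2.892 — too small.
At y = 1.26 m: A³/T = 12.45 — too large.
At y = 1.12 m: A³/T = 6.908 — matches.

y_c = 1.12 m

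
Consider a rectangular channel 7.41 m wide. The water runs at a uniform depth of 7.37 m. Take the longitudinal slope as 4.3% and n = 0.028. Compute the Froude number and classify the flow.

Flow area A = b·y = 7.41 × 7.37 = 54.61 m². Wetted perimeter P = b + 2y = 7.41 + 2×7.37 = 22.15 m.
Hydraulic radius R = A/P = 54.61/22.15 = 2.466 m.
V = (1/n) R^(2/3) √S = (1/0.028) × 2.466^(2/3) × √0.043 = 13.52 m/s. Hydraulic depth D_h = A/T = 54.61/7.41 = 7.37 m.
Froude number Fr = V/√(g·D_h) = 13.52/√(9.81×7.37) = 1.59, which is greater than 1, so the flow is supercritical.

supercritical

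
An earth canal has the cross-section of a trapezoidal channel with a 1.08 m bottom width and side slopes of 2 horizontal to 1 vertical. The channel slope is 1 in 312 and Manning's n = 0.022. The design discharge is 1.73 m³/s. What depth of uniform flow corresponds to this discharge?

y_n = 0.59 m

Manning's equation rearranged: A R^(2/3) = nQ / (1·√S) = 0.022 × 1.73 / (√0.003205) = 0.6723.
Trying y = 0.492 m: A R^(2/3) = 0.4647 — short.
Trying y = 0.714 m: A R^(2/3) = 1.003 — over.
Trying y = 0.59 m: A R^(2/3) = 0.673 — close enough.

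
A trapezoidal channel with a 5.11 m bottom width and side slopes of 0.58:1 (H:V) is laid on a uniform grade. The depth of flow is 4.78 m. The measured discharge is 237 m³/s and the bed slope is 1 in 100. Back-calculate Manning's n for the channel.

n = 0.028

With bottom width b = 5.11 m and side slope z = 0.58: A = (b + zy)y = (5.11 + 0.58×4.78)×4.78 = 37.68 m²; P = b + 2y√(1+z²) = 5.11 + 2×4.78×1.156 = 16.16 m.
Hydraulic radius R = A/P = 37.68/16.16 = 2.331 m.
Rearranging Manning's equation: n = (1/Q) A R^(2/3) S^(1/2) = (1/237) × 37.68 × 2.331^(2/3) × √0.01 = 0.028.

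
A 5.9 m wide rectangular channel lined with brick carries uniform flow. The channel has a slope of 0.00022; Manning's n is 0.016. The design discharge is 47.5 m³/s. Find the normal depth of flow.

y_n = 5.6 m

Manning's equation rearranged: A R^(2/3) = nQ / (1·√S) = 0.016 × 47.5 / (√0.00022) = 51.24.
Try y = 6.37 m: A R^(2/3) = 59.98 — too large.
Try y = 4.14 m: A R^(2/3) = 35.1 — too small.
Try y = 5.6 m: A R^(2/3) = 51.25 — close enough.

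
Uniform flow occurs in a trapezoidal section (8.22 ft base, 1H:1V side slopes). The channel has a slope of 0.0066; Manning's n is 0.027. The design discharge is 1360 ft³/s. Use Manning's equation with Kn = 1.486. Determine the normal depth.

y_n = 7.59 ft

Manning's equation rearranged: A R^(2/3) = nQ / (1.486·√S) = 0.027 × 1360 / (1.486 × √0.0066) = 304.2.
Trying y = 8.48 ft: A R^(2/3) = 380.1 — high.
Trying y = 7.59 ft: A R^(2/3) = 304.5 — close enough.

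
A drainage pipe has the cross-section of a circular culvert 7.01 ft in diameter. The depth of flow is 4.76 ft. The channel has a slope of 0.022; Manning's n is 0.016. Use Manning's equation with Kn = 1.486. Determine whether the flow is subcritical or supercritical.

supercritical

For a circular section of diameter D = 7.01 ft at depth y = 4.76 ft, the central angle is θ = 2 arccos(1 − 2y/D) = 3.874 rad. Then A = (D²/8)(θ − sin θ) = 27.9 ft² and P = Dθ/2 = 13.58 ft.
Hydraulic radius R = A/P = 27.9/13.58 = 2.055 ft.
V = (1.486/n) R^(2/3) √S = (1.486/0.016) × 2.055^(2/3) × √0.022 = 22.27 ft/s. Hydraulic depth D_h = A/T = 27.9/6.545 = 4.263 ft.
Froude number Fr = V/√(g·D_h) = 22.27/√(32.2×4.263) = 1.9, which is greater than 1, so the flow is supercritical.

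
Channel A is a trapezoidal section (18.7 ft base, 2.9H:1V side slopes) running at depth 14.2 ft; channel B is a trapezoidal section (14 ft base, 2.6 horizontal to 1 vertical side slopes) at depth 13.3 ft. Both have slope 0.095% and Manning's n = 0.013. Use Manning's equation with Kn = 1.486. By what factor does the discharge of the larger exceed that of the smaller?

1.4

Channel A: With bottom width b = 18.7 ft and side slope z = 2.9: A = (b + zy)y = (18.7 + 2.9×14.2)×14.2 = 850.3 ft²; P = b + 2y√(1+z²) = 18.7 + 2×14.2×3.068 = 105.8 ft. Hydraulic radius R = A/P = 850.3/105.8 = 8.035 ft. Q_A = (1.486/0.013)·850.3·8.035^(2/3)·√0.00095 = 12020 ft³/s.
Channel B: With bottom width b = 14 ft and side slope z = 2.6: A = (b + zy)y = (14 + 2.6×13.3)×13.3 = 646.1 ft²; P = b + 2y√(1+z²) = 14 + 2×13.3×2.786 = 88.1 ft. Hydraulic radius R = A/P = 646.1/88.1 = 7.334 ft. Q_B = (1.486/0.013)·646.1·7.334^(2/3)·√0.00095 = 8593 ft³/s.
The larger discharge is 12020 ft³/s and the smaller is 8593 ft³/s; the ratio is 1.4.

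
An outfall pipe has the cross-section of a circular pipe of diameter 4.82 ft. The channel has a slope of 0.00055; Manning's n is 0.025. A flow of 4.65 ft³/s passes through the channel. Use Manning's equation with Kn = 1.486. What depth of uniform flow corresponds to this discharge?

y_n = 1.31 ft

Manning's equation rearranged: A R^(2/3) = nQ / (1.486·√S) = 0.025 × 4.65 / (1.486 × √0.00055) = 3.336.
At y = 1.17 ft: A R^(2/3) = 2.669 — too small.
At y = 1.31 ft: A R^(2/3) = 3.337 — matches.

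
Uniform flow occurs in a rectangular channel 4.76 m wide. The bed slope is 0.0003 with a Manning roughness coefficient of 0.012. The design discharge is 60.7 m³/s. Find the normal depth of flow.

Manning's equation rearranged: A R^(2/3) = nQ / (1·√S) = 0.012 × 60.7 / (√0.0003) = 42.05.
At y = 7.83 m: A R^(2/3) = 55.66 — high.
At y = 5.03 m: A R^(2/3) = 32.97 — low.
At y = 6.16 m: A R^(2/3) = 42.04 — matches.

y_n = 6.16 m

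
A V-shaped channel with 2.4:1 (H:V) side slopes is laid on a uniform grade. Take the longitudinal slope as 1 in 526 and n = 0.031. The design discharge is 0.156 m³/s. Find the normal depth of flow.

Manning's equation rearranged: A R^(2/3) = nQ / (1·√S) = 0.031 × 0.156 / (√0.001901) = 0.1109.
Try y = 0.28 m: A R^(2/3) = 0.0481 — short.
Try y = 0.485 m: A R^(2/3) = 0.2081 — over.
Try y = 0.383 m: A R^(2/3) = 0.1109 — ≈ 0.1109.

y_n = 0.383 m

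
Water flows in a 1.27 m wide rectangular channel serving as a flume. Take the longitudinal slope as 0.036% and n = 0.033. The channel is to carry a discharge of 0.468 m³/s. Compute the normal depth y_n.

Manning's equation rearranged: A R^(2/3) = nQ / (1·√S) = 0.033 × 0.468 / (√0.00036) = 0.814.
At y = 1.42 m: A R^(2/3) = 1.041 — high.
At y = 0.884 m: A R^(2/3) = 0.5781 — low.
At y = 1.16 m: A R^(2/3) = 0.8135 — ≈ 0.814.

y_n = 1.16 m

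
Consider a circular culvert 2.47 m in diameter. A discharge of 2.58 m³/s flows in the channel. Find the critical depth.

y_c = 0.715 m

At critical depth, Q² T / (g A³) = 1, i.e. A³/T = Q²/g = 2.58²/9.81 = 0.6785.
Trying y = 0.547 m: A³/T = 0.2394 — too small.
Trying y = 0.868 m: A³/T = 1.439 — too large.
Trying y = 0.715 m: A³/T = 0.6796 — matches.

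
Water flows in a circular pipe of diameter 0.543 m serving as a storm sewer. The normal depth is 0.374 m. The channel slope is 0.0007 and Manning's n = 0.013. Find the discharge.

Q = 0.102 m³/s

For a circular section of diameter D = 0.543 m at depth y = 0.374 m, the central angle is θ = 2 arccos(1 − 2y/D) = 3.916 rad. Then A = (D²/8)(θ − sin θ) = 0.1701 m² and P = Dθ/2 = 1.063 m.
Hydraulic radius R = A/P = 0.1701/1.063 = 0.16 m.
Manning's equation: Q = (1/n) A R^(2/3) S^(1/2) = (1/0.013) × 0.1701 × 0.16^(2/3) × 0.0007^(1/2) = 0.102 m³/s.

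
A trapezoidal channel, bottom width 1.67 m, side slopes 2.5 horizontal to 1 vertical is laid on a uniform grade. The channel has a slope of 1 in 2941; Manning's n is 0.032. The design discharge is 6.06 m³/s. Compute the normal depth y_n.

y_n = 1.77 m

Manning's equation rearranged: A R^(2/3) = nQ / (1·√S) = 0.032 × 6.06 / (√0.00034) = 10.52.
Try y = 2.26 m: A R^(2/3) = 18.63 — over.
Try y = 1.77 m: A R^(2/3) = 10.52 — ≈ 10.52.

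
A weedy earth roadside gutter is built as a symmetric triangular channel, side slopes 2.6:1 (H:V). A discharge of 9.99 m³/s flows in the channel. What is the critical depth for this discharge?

y_c = 1.25 m

At critical depth, Q² T / (g A³) = 1, i.e. A³/T = Q²/g = 9.99²/9.81 = 10.17.
Try y = 1.55 m: A³/T = 30.24 — over.
Try y = 1.1 m: A³/T = 5.444 — short.
Try y = 1.25 m: A³/T = 10.31 — close enough.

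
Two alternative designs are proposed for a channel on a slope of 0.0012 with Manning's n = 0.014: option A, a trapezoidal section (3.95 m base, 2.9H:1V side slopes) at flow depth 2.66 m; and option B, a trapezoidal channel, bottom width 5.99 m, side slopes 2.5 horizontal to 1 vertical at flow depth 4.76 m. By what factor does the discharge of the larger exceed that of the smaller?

Channel A: With bottom width b = 3.95 m and side slope z = 2.9: A = (b + zy)y = (3.95 + 2.9×2.66)×2.66 = 31.03 m²; P = b + 2y√(1+z²) = 3.95 + 2×2.66×3.068 = 20.27 m. Hydraulic radius R = A/P = 31.03/20.27 = 1.531 m. Q_A = (1/0.014)·31.03·1.531^(2/3)·√0.0012 = 102 m³/s.
Channel B: With bottom width b = 5.99 m and side slope z = 2.5: A = (b + zy)y = (5.99 + 2.5×4.76)×4.76 = 85.16 m²; P = b + 2y√(1+z²) = 5.99 + 2×4.76×2.693 = 31.62 m. Hydraulic radius R = A/P = 85.16/31.62 = 2.693 m. Q_B = (1/0.014)·85.16·2.693^(2/3)·√0.0012 = 407.8 m³/s.
The larger discharge is 407.8 m³/s and the smaller is 102 m³/s; the ratio is 4.

4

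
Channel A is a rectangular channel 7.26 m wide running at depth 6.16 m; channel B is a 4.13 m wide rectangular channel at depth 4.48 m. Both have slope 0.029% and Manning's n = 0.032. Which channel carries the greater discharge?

channel A

Channel A: Flow area A = b·y = 7.26 × 6.16 = 44.72 m². Wetted perimeter P = b + 2y = 7.26 + 2×6.16 = 19.58 m. Hydraulic radius R = A/P = 44.72/19.58 = 2.284 m. Q_A = (1/0.032)·44.72·2.284^(2/3)·√0.00029 = 41.28 m³/s.
Channel B: Flow area A = b·y = 4.13 × 4.48 = 18.5 m². Wetted perimeter P = b + 2y = 4.13 + 2×4.48 = 13.09 m. Hydraulic radius R = A/P = 18.5/13.09 = 1.413 m. Q_B = (1/0.032)·18.5·1.413^(2/3)·√0.00029 = 12.4 m³/s.
Q_A = 41.28 m³/s vs Q_B = 12.4 m³/s, so channel A carries more.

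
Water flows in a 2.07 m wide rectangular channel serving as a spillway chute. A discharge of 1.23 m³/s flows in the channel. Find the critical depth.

For a rectangular channel, critical depth y_c = (q²/g)^(1/3) where q = Q/b = 1.23/2.07 = 0.5942 m²/s.
So y_c = (0.5942²/9.81)^(1/3) = 0.33 m.

y_c = 0.33 m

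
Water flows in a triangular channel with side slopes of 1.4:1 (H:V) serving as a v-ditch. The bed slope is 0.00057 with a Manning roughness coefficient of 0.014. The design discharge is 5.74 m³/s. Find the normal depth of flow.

y_n = 1.74 m

Manning's equation rearranged: A R^(2/3) = nQ / (1·√S) = 0.014 × 5.74 / (√0.00057) = 3.366.
Trying y = 2.15 m: A R^(2/3) = 5.919 — over.
Trying y = 1.24 m: A R^(2/3) = 1.364 — short.
Trying y = 1.74 m: A R^(2/3) = 3.367 — matches.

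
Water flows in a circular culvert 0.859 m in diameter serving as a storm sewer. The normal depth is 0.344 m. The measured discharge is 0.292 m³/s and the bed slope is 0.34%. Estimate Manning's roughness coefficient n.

For a circular section of diameter D = 0.859 m at depth y = 0.344 m, the central angle is θ = 2 arccos(1 − 2y/D) = 2.741 rad. Then A = (D²/8)(θ − sin θ) = 0.2168 m² and P = Dθ/2 = 1.177 m.
Hydraulic radius R = A/P = 0.2168/1.177 = 0.1842 m.
Rearranging Manning's equation: n = (1/Q) A R^(2/3) S^(1/2) = (1/0.292) × 0.2168 × 0.1842^(2/3) × √0.0034 = 0.014.

n = 0.014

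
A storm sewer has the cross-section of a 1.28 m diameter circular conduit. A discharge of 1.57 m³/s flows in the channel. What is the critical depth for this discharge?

At critical depth, Q² T / (g A³) = 1, i.e. A³/T = Q²/g = 1.57²/9.81 = 0.2513.
Trying y = 0.779 m: A³/T = 0.4411 — over.
Trying y = 0.672 m: A³/T = 0.2507 — ≈ 0.2513.

y_c = 0.672 m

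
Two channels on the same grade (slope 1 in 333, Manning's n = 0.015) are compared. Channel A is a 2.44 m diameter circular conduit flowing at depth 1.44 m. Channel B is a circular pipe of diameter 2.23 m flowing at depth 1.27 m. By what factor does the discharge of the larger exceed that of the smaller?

1.34

Channel A: For a circular section of diameter D = 2.44 m at depth y = 1.44 m, the central angle is θ = 2 arccos(1 − 2y/D) = 3.504 rad. Then A = (D²/8)(θ − sin θ) = 2.872 m² and P = Dθ/2 = 4.275 m. Hydraulic radius R = A/P = 2.872/4.275 = 0.6718 m. Q_A = (1/0.015)·2.872·0.6718^(2/3)·√0.003003 = 8.047 m³/s.
Channel B: For a circular section of diameter D = 2.23 m at depth y = 1.27 m, the central angle is θ = 2 arccos(1 − 2y/D) = 3.421 rad. Then A = (D²/8)(θ − sin θ) = 2.297 m² and P = Dθ/2 = 3.814 m. Hydraulic radius R = A/P = 2.297/3.814 = 0.6024 m. Q_B = (1/0.015)·2.297·0.6024^(2/3)·√0.003003 = 5.986 m³/s.
The larger discharge is 8.047 m³/s and the smaller is 5.986 m³/s; the ratio is 1.34.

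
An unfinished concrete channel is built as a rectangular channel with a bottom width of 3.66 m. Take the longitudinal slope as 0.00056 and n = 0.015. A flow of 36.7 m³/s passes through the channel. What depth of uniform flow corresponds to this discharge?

y_n = 5.2 m

Manning's equation rearranged: A R^(2/3) = nQ / (1·√S) = 0.015 × 36.7 / (√0.00056) = 23.26.
At y = 3.86 m: A R^(2/3) = 16.32 — low.
At y = 5.2 m: A R^(2/3) = 23.29 — matches.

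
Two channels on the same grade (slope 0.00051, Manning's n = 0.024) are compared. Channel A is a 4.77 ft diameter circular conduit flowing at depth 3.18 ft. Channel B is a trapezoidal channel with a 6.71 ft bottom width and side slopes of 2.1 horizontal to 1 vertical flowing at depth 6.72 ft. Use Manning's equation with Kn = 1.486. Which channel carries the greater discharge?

channel B

Channel A: For a circular section of diameter D = 4.77 ft at depth y = 3.18 ft, the central angle is θ = 2 arccos(1 − 2y/D) = 3.821 rad. Then A = (D²/8)(θ − sin θ) = 12.66 ft² and P = Dθ/2 = 9.114 ft. Hydraulic radius R = A/P = 12.66/9.114 = 1.389 ft. Q_A = (1.486/0.024)·12.66·1.389^(2/3)·√0.00051 = 22.03 ft³/s.
Channel B: With bottom width b = 6.71 ft and side slope z = 2.1: A = (b + zy)y = (6.71 + 2.1×6.72)×6.72 = 139.9 ft²; P = b + 2y√(1+z²) = 6.71 + 2×6.72×2.326 = 37.97 ft. Hydraulic radius R = A/P = 139.9/37.97 = 3.685 ft. Q_B = (1.486/0.024)·139.9·3.685^(2/3)·√0.00051 = 466.8 ft³/s.
Q_A = 22.03 ft³/s vs Q_B = 466.8 ft³/s, so channel B carries more.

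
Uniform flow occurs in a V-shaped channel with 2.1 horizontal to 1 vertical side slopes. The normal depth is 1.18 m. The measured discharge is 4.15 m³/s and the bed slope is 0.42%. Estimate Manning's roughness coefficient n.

For a triangular section with side slope z = 2.1: A = zy² = 2.1×1.18² = 2.924 m²; P = 2y√(1+z²) = 2×1.18×2.326 = 5.489 m.
Hydraulic radius R = A/P = 2.924/5.489 = 0.5327 m.
Rearranging Manning's equation: n = (1/Q) A R^(2/3) S^(1/2) = (1/4.15) × 2.924 × 0.5327^(2/3) × √0.0042 = 0.03.

n = 0.03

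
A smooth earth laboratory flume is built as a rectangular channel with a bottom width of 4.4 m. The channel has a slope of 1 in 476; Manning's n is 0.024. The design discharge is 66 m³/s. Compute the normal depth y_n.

y_n = 5.76 m

Manning's equation rearranged: A R^(2/3) = nQ / (1·√S) = 0.024 × 66 / (√0.002101) = 34.56.
At y = 4.46 m: A R^(2/3) = 25.41 — too small.
At y = 5.76 m: A R^(2/3) = 34.55 — matches.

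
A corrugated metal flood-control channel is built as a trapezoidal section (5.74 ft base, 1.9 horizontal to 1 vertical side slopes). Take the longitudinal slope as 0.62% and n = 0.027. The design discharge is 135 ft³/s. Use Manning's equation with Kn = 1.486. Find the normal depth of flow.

y_n = 2.33 ft

Manning's equation rearranged: A R^(2/3) = nQ / (1.486·√S) = 0.027 × 135 / (1.486 × √0.0062) = 31.15.
Trying y = 2.6 ft: A R^(2/3) = 38.66 — high.
Trying y = 1.73 ft: A R^(2/3) = 17.5 — low.
Trying y = 2.33 ft: A R^(2/3) = 31.1 — matches.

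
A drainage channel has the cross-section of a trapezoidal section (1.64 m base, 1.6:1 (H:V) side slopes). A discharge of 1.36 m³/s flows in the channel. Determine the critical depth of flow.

At critical depth, Q² T / (g A³) = 1, i.e. A³/T = Q²/g = 1.36²/9.81 = 0.1885.
Try y = 0.423 m: A³/T = 0.3144 — too large.
Try y = 0.262 m: A³/T = 0.06336 — too small.
Try y = 0.364 m: A³/T = 0.1887 — close enough.

y_c = 0.364 m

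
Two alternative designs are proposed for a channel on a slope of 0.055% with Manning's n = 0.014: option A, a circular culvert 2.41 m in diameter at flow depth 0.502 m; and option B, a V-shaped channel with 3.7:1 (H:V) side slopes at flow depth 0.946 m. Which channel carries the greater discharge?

channel B

Channel A: For a circular section of diameter D = 2.41 m at depth y = 0.502 m, the central angle is θ = 2 arccos(1 − 2y/D) = 1.896 rad. Then A = (D²/8)(θ − sin θ) = 0.6883 m² and P = Dθ/2 = 2.284 m. Hydraulic radius R = A/P = 0.6883/2.284 = 0.3013 m. Q_A = (1/0.014)·0.6883·0.3013^(2/3)·√0.00055 = 0.5183 m³/s.
Channel B: For a triangular section with side slope z = 3.7: A = zy² = 3.7×0.946² = 3.311 m²; P = 2y√(1+z²) = 2×0.946×3.833 = 7.252 m. Hydraulic radius R = A/P = 3.311/7.252 = 0.4566 m. Q_B = (1/0.014)·3.311·0.4566^(2/3)·√0.00055 = 3.289 m³/s.
Q_A = 0.5183 m³/s vs Q_B = 3.289 m³/s, so channel B carries more.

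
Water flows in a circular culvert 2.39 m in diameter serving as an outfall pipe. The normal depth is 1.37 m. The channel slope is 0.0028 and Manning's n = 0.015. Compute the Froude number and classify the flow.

For a circular section of diameter D = 2.39 m at depth y = 1.37 m, the central angle is θ = 2 arccos(1 − 2y/D) = 3.436 rad. Then A = (D²/8)(θ − sin θ) = 2.66 m² and P = Dθ/2 = 4.105 m.
Hydraulic radius R = A/P = 2.66/4.105 = 0.6479 m.
V = (1/n) R^(2/3) √S = (1/0.015) × 0.6479^(2/3) × √0.0028 = 2.641 m/s. Hydraulic depth D_h = A/T = 2.66/2.364 = 1.125 m.
Froude number Fr = V/√(g·D_h) = 2.641/√(9.81×1.125) = 0.795, which is less than 1, so the flow is subcritical.

subcritical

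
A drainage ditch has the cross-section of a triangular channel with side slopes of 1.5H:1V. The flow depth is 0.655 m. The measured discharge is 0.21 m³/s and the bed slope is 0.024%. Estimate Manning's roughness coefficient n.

n = 0.02

For a triangular section with side slope z = 1.5: A = zy² = 1.5×0.655² = 0.6435 m²; P = 2y√(1+z²) = 2×0.655×1.803 = 2.362 m.
Hydraulic radius R = A/P = 0.6435/2.362 = 0.2725 m.
Rearranging Manning's equation: n = (1/Q) A R^(2/3) S^(1/2) = (1/0.21) × 0.6435 × 0.2725^(2/3) × √0.00024 = 0.02.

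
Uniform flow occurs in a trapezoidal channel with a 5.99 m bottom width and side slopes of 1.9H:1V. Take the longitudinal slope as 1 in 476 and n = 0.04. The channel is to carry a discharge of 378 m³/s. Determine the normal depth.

Manning's equation rearranged: A R^(2/3) = nQ / (1·√S) = 0.04 × 378 / (√0.002101) = 329.9.
Trying y = 8.4 m: A R^(2/3) = 493.9 — over.
Trying y = 7.04 m: A R^(2/3) = 329.9 — ≈ 329.9.

y_n = 7.04 m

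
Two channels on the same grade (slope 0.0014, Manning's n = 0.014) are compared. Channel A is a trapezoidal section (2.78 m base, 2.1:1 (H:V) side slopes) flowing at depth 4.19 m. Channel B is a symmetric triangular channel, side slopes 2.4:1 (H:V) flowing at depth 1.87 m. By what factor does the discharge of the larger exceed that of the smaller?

Channel A: With bottom width b = 2.78 m and side slope z = 2.1: A = (b + zy)y = (2.78 + 2.1×4.19)×4.19 = 48.52 m²; P = b + 2y√(1+z²) = 2.78 + 2×4.19×2.326 = 22.27 m. Hydraulic radius R = A/P = 48.52/22.27 = 2.178 m. Q_A = (1/0.014)·48.52·2.178^(2/3)·√0.0014 = 217.9 m³/s.
Channel B: For a triangular section with side slope z = 2.4: A = zy² = 2.4×1.87² = 8.393 m²; P = 2y√(1+z²) = 2×1.87×2.6 = 9.724 m. Hydraulic radius R = A/P = 8.393/9.724 = 0.8631 m. Q_B = (1/0.014)·8.393·0.8631^(2/3)·√0.0014 = 20.33 m³/s.
The larger discharge is 217.9 m³/s and the smaller is 20.33 m³/s; the ratio is 10.7.

10.7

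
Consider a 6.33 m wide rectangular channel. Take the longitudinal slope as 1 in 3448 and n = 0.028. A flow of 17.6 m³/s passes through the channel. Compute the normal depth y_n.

Manning's equation rearranged: A R^(2/3) = nQ / (1·√S) = 0.028 × 17.6 / (√0.00029) = 28.94.
At y = 2.63 m: A R^(2/3) = 21.19 — short.
At y = 4.18 m: A R^(2/3) = 39.17 — over.
At y = 3.32 m: A R^(2/3) = 28.99 — close enough.

y_n = 3.32 m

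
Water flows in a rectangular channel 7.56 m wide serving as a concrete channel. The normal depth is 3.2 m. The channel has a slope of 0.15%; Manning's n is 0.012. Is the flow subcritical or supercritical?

subcritical

Flow area A = b·y = 7.56 × 3.2 = 24.19 m². Wetted perimeter P = b + 2y = 7.56 + 2×3.2 = 13.96 m.
Hydraulic radius R = A/P = 24.19/13.96 = 1.733 m.
V = (1/n) R^(2/3) √S = (1/0.012) × 1.733^(2/3) × √0.0015 = 4.656 m/s. Hydraulic depth D_h = A/T = 24.19/7.56 = 3.2 m.
Froude number Fr = V/√(g·D_h) = 4.656/√(9.81×3.2) = 0.831, which is less than 1, so the flow is subcritical.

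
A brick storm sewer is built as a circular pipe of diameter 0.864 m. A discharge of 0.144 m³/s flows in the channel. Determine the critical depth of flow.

y_c = 0.219 m

At critical depth, Q² T / (g A³) = 1, i.e. A³/T = Q²/g = 0.144²/9.81 = 0.002114.
Trying y = 0.245 m: A³/T = 0.003285 — too large.
Trying y = 0.187 m: A³/T = 0.001146 — too small.
Trying y = 0.219 m: A³/T = 0.002124 — ≈ 0.002114.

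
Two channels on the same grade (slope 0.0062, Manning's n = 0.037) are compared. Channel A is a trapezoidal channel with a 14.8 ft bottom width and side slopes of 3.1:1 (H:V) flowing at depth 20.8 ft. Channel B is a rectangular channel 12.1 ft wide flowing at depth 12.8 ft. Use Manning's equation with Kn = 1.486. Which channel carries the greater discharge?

channel A

Channel A: With bottom width b = 14.8 ft and side slope z = 3.1: A = (b + zy)y = (14.8 + 3.1×20.8)×20.8 = 1649 ft²; P = b + 2y√(1+z²) = 14.8 + 2×20.8×3.257 = 150.3 ft. Hydraulic radius R = A/P = 1649/150.3 = 10.97 ft. Q_A = (1.486/0.037)·1649·10.97^(2/3)·√0.0062 = 25750 ft³/s.
Channel B: Flow area A = b·y = 12.1 × 12.8 = 154.9 ft². Wetted perimeter P = b + 2y = 12.1 + 2×12.8 = 37.7 ft. Hydraulic radius R = A/P = 154.9/37.7 = 4.108 ft. Q_B = (1.486/0.037)·154.9·4.108^(2/3)·√0.0062 = 1256 ft³/s.
Q_A = 25750 ft³/s vs Q_B = 1256 ft³/s, so channel A carries more.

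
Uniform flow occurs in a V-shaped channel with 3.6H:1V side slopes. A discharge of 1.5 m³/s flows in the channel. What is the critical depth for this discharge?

y_c = 0.513 m

At critical depth, Q² T / (g A³) = 1, i.e. A³/T = Q²/g = 1.5²/9.81 = 0.2294.
At y = 0.633 m: A³/T = 0.6586 — too large.
At y = 0.363 m: A³/T = 0.04084 — too small.
At y = 0.513 m: A³/T = 0.2302 — ≈ 0.2294.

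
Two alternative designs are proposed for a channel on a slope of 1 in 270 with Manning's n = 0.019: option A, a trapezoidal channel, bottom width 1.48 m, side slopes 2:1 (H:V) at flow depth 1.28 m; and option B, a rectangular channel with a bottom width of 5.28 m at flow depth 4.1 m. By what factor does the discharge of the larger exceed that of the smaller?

Channel A: With bottom width b = 1.48 m and side slope z = 2: A = (b + zy)y = (1.48 + 2×1.28)×1.28 = 5.171 m²; P = b + 2y√(1+z²) = 1.48 + 2×1.28×2.236 = 7.204 m. Hydraulic radius R = A/P = 5.171/7.204 = 0.7178 m. Q_A = (1/0.019)·5.171·0.7178^(2/3)·√0.003704 = 13.28 m³/s.
Channel B: Flow area A = b·y = 5.28 × 4.1 = 21.65 m². Wetted perimeter P = b + 2y = 5.28 + 2×4.1 = 13.48 m. Hydraulic radius R = A/P = 21.65/13.48 = 1.606 m. Q_B = (1/0.019)·21.65·1.606^(2/3)·√0.003704 = 95.09 m³/s.
The larger discharge is 95.09 m³/s and the smaller is 13.28 m³/s; the ratio is 7.16.

7.16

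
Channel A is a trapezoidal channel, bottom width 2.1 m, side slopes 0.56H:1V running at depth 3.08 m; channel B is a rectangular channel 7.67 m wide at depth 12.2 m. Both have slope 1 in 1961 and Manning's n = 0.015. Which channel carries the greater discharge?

channel B

Channel A: With bottom width b = 2.1 m and side slope z = 0.56: A = (b + zy)y = (2.1 + 0.56×3.08)×3.08 = 11.78 m²; P = b + 2y√(1+z²) = 2.1 + 2×3.08×1.146 = 9.16 m. Hydraulic radius R = A/P = 11.78/9.16 = 1.286 m. Q_A = (1/0.015)·11.78·1.286^(2/3)·√0.0005099 = 20.97 m³/s.
Channel B: Flow area A = b·y = 7.67 × 12.2 = 93.57 m². Wetted perimeter P = b + 2y = 7.67 + 2×12.2 = 32.07 m. Hydraulic radius R = A/P = 93.57/32.07 = 2.918 m. Q_B = (1/0.015)·93.57·2.918^(2/3)·√0.0005099 = 287.6 m³/s.
Q_A = 20.97 m³/s vs Q_B = 287.6 m³/s, so channel B carries more.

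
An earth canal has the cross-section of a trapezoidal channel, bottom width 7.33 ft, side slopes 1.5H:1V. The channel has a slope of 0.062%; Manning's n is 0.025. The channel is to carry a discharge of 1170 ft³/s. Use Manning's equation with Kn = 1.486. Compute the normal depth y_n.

Manning's equation rearranged: A R^(2/3) = nQ / (1.486·√S) = 0.025 × 1170 / (1.486 × √0.00062) = 790.5.
At y = 9.36 ft: A R^(2/3) = 574.6 — low.
At y = 13.2 ft: A R^(2/3) = 1250 — high.
At y = 10.8 ft: A R^(2/3) = 791.1 — close enough.

y_n = 10.8 ft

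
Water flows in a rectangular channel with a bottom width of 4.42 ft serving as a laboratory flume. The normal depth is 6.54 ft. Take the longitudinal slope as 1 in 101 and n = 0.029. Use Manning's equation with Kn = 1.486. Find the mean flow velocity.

V = 7.12 ft/s

Flow area A = b·y = 4.42 × 6.54 = 28.91 ft². Wetted perimeter P = b + 2y = 4.42 + 2×6.54 = 17.5 ft.
Hydraulic radius R = A/P = 28.91/17.5 = 1.652 ft.
From Manning's equation, V = (1.486/n) R^(2/3) S^(1/2) = (1.486/0.029) × 1.652^(2/3) × 0.009901^(1/2) = 7.12 ft/s.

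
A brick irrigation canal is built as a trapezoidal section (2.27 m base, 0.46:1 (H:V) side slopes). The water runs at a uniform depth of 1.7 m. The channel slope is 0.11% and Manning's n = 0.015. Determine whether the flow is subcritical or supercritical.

subcritical

With bottom width b = 2.27 m and side slope z = 0.46: A = (b + zy)y = (2.27 + 0.46×1.7)×1.7 = 5.188 m²; P = b + 2y√(1+z²) = 2.27 + 2×1.7×1.101 = 6.012 m.
Hydraulic radius R = A/P = 5.188/6.012 = 0.8629 m.
V = (1/n) R^(2/3) √S = (1/0.015) × 0.8629^(2/3) × √0.0011 = 2.004 m/s. Hydraulic depth D_h = A/T = 5.188/3.834 = 1.353 m.
Froude number Fr = V/√(g·D_h) = 2.004/√(9.81×1.353) = 0.55, which is less than 1, so the flow is subcritical.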